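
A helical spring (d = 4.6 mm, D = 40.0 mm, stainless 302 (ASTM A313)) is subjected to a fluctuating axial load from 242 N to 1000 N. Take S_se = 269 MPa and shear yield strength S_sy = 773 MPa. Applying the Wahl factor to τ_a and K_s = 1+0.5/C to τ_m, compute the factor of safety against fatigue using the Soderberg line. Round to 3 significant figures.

C = D/d = 40.0/4.6 = 8.6957; K_W = (4C−1)/(4C−4)+0.615/C = 1.1682; K_s = 1+0.5/C = 1.0575
F_a = (F_max−F_min)/2 = 379 N; F_m = (F_max+F_min)/2 = 621 N
τ_a = K_W·8F_aD/(πd³) = 1.1682 × 396.61 = 463.32 MPa
τ_m = K_s·8F_mD/(πd³) = 1.0575 × 649.86 = 687.22 MPa
Soderberg: 1/n_f = τ_a/S_se + τ_m/S_sy = 463.32/269 + 687.22/773 = 1.72236 + 0.88904 = 2.6114
n_f = 1/2.6114 = 0.3829

0.383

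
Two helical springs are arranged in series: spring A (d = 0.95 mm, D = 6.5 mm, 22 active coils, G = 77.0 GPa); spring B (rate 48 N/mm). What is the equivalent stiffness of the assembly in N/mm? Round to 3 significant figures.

k_A = Gd⁴/(8D³N_a) = (77.0×10³)(0.95⁴)/(8·6.5³·22) = 1.2976 N/mm
Series: 1/k_eq = 1/1.2976 + 1/48 = 0.7915; k_eq = 1.2634 N/mm

1.26 N/mm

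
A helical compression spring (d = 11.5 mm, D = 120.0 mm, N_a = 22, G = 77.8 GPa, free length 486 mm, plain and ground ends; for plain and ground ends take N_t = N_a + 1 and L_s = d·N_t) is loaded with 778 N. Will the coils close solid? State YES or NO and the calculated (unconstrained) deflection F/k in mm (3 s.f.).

NO, δ = 174 mm

k = Gd⁴/(8D³N_a) = (77.8×10³)(11.5⁴)/(8·120.0³·22) = 4.4742 N/mm
N_t = 23; L_s = 11.5·23 = 264.5 mm; δ_solid = L₀ − L_s = 486 − 264.5 = 221.5 mm
δ = F/k = 778/4.4742 = 173.89 mm
δ < δ_solid → spring does not go solid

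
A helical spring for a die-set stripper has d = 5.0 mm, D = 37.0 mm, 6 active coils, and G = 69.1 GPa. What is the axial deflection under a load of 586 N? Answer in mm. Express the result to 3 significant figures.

k = Gd⁴/(8D³N_a) = (69.1×10³)(5.0⁴)/(8·37.0³·6) = 17.763 N/mm
δ = F/k = 586 / 17.763 = 32.99 mm

33.0 mm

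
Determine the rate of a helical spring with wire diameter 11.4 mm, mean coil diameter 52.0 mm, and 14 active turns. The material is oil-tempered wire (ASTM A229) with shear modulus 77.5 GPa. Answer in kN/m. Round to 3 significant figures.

k = Gd⁴/(8D³N_a) = (77.5×10³ × 11.4⁴) / (8 × 52.0³ × 14)
  = 1.30894e+09 / 1.57481e+07 = 83.118 N/mm

83.1 kN/m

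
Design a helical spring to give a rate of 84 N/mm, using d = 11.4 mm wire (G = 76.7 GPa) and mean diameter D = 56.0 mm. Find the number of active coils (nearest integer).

11

N_a = Gd⁴/(8D³k) = (76.7×10³ × 11.4⁴)/(8 × 56.0³ × 84)
    = 1.29543e+09 / 1.18014e+08 = 10.98 → 11 coils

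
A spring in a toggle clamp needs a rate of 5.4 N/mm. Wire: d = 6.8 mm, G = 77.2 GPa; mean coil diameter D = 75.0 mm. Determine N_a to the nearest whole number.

N_a = Gd⁴/(8D³k) = (77.2×10³ × 6.8⁴)/(8 × 75.0³ × 5.4)
    = 1.65064e+08 / 1.8225e+07 = 9.057 → 9 coils

9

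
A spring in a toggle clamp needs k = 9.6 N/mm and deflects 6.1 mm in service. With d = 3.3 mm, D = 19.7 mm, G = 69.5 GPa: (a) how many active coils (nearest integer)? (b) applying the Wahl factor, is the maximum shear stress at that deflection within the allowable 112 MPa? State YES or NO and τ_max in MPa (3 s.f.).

N_a = Gd⁴/(8D³k) = (69.5×10³)(3.3⁴)/(8·19.7³·9.6) = 14.04 → N_a = 14
Actual rate k = Gd⁴/(8D³·14) = 9.6255 N/mm
Working load F = kδ = 9.6255·6.1 = 58.716 N
C = 19.7/3.3 = 5.9697; K_W = (4C−1)/(4C−4)+0.615/C = 1.2539
τ_max = K_W·8FD/(πd³) = 1.2539·81.963 = 102.78 MPa
τ_max ≤ 112 MPa → acceptable

(a) 14 coils; (b) YES, τ_max = 103 MPa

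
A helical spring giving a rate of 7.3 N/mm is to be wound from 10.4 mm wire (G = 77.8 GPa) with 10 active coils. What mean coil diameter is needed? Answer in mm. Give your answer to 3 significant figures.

116 mm

D = (Gd⁴/(8N_a·k))^(1/3) = (77.8×10³·10.4⁴/(8·10·7.3))^(1/3)
  = (1.55848e+06)^(1/3) = 115.9400 mm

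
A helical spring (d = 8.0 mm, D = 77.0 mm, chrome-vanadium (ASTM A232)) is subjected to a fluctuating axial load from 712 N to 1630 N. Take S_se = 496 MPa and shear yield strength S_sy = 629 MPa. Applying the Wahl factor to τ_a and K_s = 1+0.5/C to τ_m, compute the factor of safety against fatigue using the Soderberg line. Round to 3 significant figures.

C = D/d = 77.0/8.0 = 9.6250; K_W = (4C−1)/(4C−4)+0.615/C = 1.1509; K_s = 1+0.5/C = 1.0519
F_a = (F_max−F_min)/2 = 459 N; F_m = (F_max+F_min)/2 = 1171 N
τ_a = K_W·8F_aD/(πd³) = 1.1509 × 175.78 = 202.3 MPa
τ_m = K_s·8F_mD/(πd³) = 1.0519 × 448.45 = 471.75 MPa
Soderberg: 1/n_f = τ_a/S_se + τ_m/S_sy = 202.3/496 + 471.75/629 = 0.40786 + 0.75000 = 1.1579
n_f = 1/1.1579 = 0.8637

0.864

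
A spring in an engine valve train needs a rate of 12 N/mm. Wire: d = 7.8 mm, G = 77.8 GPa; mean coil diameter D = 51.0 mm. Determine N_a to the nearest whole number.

N_a = Gd⁴/(8D³k) = (77.8×10³ × 7.8⁴)/(8 × 51.0³ × 12)
    = 2.87977e+08 / 1.27345e+07 = 22.61 → 23 coils

23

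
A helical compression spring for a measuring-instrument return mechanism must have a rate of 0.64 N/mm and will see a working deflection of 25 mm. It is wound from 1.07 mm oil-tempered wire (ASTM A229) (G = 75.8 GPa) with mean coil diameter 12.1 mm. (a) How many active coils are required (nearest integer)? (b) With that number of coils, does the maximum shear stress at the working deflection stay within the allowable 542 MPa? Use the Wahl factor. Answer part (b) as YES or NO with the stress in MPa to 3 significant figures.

N_a = Gd⁴/(8D³k) = (75.8×10³)(1.07⁴)/(8·12.1³·0.64) = 10.95 → N_a = 11
Actual rate k = Gd⁴/(8D³·11) = 0.63733 N/mm
Working load F = kδ = 0.63733·25 = 15.933 N
C = 12.1/1.07 = 11.3084; K_W = (4C−1)/(4C−4)+0.615/C = 1.1271
τ_max = K_W·8FD/(πd³) = 1.1271·400.76 = 451.71 MPa
τ_max ≤ 542 MPa → acceptable

(a) 11 coils; (b) YES, τ_max = 452 MPa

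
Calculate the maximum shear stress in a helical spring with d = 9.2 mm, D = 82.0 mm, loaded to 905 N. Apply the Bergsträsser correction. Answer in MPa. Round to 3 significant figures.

280 MPa

Spring index C = D/d = 82.0/9.2 = 8.9130
K_B = (4C+2)/(4C−3) = 37.652/32.652 = 1.1531
τ₀ = 8FD/(πd³) = 8·905·82.0/(π·9.2³) = 593680/2446.3 = 242.68 MPa
τ_max = K·τ₀ = 1.1531 × 242.68 = 279.84 MPa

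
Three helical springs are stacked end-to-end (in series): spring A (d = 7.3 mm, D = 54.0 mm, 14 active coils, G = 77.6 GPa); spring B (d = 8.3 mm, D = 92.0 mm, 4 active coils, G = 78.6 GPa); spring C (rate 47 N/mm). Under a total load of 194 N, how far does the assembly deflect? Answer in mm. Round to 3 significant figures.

k_A = Gd⁴/(8D³N_a) = (77.6×10³)(7.3⁴)/(8·54.0³·14) = 12.496 N/mm
k_B = Gd⁴/(8D³N_a) = (78.6×10³)(8.3⁴)/(8·92.0³·4) = 14.97 N/mm
Series: 1/k_eq = 1/12.496 + 1/14.97 + 1/47 = 0.16811; k_eq = 5.9486 N/mm
δ = F/k_eq = 194/5.9486 = 32.613 mm

32.6 mm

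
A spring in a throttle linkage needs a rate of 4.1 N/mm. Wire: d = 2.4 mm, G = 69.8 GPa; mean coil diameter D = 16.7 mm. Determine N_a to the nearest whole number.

N_a = Gd⁴/(8D³k) = (69.8×10³ × 2.4⁴)/(8 × 16.7³ × 4.1)
    = 2.3158e+06 / 152765 = 15.16 → 15 coils

15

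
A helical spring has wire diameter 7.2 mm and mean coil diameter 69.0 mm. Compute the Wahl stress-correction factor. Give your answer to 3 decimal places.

C = D/d = 69.0/7.2 = 9.5833
K_W = (4C−1)/(4C−4) + 0.615/C = 37.333/34.333 + 0.0642 = 1.1516

1.152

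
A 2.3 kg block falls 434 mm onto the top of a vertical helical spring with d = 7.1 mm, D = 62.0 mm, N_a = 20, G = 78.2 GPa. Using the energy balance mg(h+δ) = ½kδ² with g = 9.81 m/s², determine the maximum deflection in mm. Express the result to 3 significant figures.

65.8 mm

k = Gd⁴/(8D³N_a) = (78.2×10³)(7.1⁴)/(8·62.0³·20) = 5.2113 N/mm
W = mg = 2.3 × 9.81 = 22.563 N
½kδ² − Wδ − Wh = 0 → δ = (W + √(W² + 2kWh))/k
δ = (22.563 + √(509.09 + 102061))/5.2113 = (22.563 + 320.27)/5.2113 = 65.786 mm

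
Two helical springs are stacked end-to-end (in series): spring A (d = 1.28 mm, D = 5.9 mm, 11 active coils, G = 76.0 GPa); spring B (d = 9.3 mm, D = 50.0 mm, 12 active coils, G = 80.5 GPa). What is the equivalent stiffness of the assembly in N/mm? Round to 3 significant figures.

9.22 N/mm

k_A = Gd⁴/(8D³N_a) = (76.0×10³)(1.28⁴)/(8·5.9³·11) = 11.288 N/mm
k_B = Gd⁴/(8D³N_a) = (80.5×10³)(9.3⁴)/(8·50.0³·12) = 50.182 N/mm
Series: 1/k_eq = 1/11.288 + 1/50.182 = 0.10852; k_eq = 9.2151 N/mm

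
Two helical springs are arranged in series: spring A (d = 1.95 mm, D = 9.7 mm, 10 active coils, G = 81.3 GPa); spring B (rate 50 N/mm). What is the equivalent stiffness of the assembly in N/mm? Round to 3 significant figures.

12.2 N/mm

k_A = Gd⁴/(8D³N_a) = (81.3×10³)(1.95⁴)/(8·9.7³·10) = 16.1 N/mm
Series: 1/k_eq = 1/16.1 + 1/50 = 0.082112; k_eq = 12.178 N/mm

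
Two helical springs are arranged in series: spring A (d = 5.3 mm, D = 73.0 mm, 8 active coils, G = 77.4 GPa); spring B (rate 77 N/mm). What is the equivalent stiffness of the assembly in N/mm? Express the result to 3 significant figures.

k_A = Gd⁴/(8D³N_a) = (77.4×10³)(5.3⁴)/(8·73.0³·8) = 2.453 N/mm
Series: 1/k_eq = 1/2.453 + 1/77 = 0.42065; k_eq = 2.3773 N/mm

2.38 N/mm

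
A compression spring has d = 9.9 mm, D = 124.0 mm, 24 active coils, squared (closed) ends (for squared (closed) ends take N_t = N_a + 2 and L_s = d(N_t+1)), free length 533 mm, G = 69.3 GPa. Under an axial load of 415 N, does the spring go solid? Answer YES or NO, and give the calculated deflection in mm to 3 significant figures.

NO, δ = 228 mm

k = Gd⁴/(8D³N_a) = (69.3×10³)(9.9⁴)/(8·124.0³·24) = 1.8185 N/mm
N_t = 26; L_s = 9.9·27 = 267.3 mm; δ_solid = L₀ − L_s = 533 − 267.3 = 265.7 mm
δ = F/k = 415/1.8185 = 228.21 mm
δ < δ_solid → spring does not go solid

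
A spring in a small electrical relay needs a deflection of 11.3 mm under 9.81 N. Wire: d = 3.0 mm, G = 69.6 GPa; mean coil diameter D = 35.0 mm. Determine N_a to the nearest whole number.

19

Required rate k = F/δ = 9.81/11.3 = 0.86814 N/mm
N_a = Gd⁴/(8D³k) = (69.6×10³ × 3.0⁴)/(8 × 35.0³ × 0.86814)
    = 5.6376e+06 / 297773 = 18.93 → 19 coils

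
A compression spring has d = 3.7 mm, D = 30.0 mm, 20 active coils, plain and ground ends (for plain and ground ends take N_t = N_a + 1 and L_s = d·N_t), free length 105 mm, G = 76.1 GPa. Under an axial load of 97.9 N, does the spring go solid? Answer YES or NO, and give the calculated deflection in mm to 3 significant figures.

k = Gd⁴/(8D³N_a) = (76.1×10³)(3.7⁴)/(8·30.0³·20) = 3.3015 N/mm
N_t = 21; L_s = 3.7·21 = 77.7 mm; δ_solid = L₀ − L_s = 105 − 77.7 = 27.3 mm
δ = F/k = 97.9/3.3015 = 29.653 mm
δ ≥ δ_solid → spring goes solid

YES, δ = 29.7 mm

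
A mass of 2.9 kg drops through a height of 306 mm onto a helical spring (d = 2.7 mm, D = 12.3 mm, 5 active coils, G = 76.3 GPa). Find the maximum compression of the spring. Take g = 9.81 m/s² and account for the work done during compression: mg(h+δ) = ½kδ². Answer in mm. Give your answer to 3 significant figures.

18.4 mm

k = Gd⁴/(8D³N_a) = (76.3×10³)(2.7⁴)/(8·12.3³·5) = 54.476 N/mm
W = mg = 2.9 × 9.81 = 28.449 N
½kδ² − Wδ − Wh = 0 → δ = (W + √(W² + 2kWh))/k
δ = (28.449 + √(809.35 + 948468))/54.476 = (28.449 + 974.31)/54.476 = 18.407 mm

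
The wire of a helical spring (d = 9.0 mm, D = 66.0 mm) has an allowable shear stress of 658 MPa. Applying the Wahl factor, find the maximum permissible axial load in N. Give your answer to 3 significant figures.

C = D/d = 66.0/9.0 = 7.3333
K_W = (4C−1)/(4C−4) + 0.615/C = 28.333/25.333 + 0.0839 = 1.2023
τ_max = K·8FD/(πd³) → F_max = τ_allow·πd³/(8DK)
F_max = 658·π·9.0³/(8·66.0·1.2023) = 1.507e+06/634.81 = 2373.9 N

2370 N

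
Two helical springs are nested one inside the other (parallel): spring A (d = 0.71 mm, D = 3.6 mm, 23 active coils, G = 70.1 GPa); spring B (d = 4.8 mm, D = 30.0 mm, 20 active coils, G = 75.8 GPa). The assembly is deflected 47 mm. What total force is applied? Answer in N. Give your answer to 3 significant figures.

535 N

k_A = Gd⁴/(8D³N_a) = (70.1×10³)(0.71⁴)/(8·3.6³·23) = 2.075 N/mm
k_B = Gd⁴/(8D³N_a) = (75.8×10³)(4.8⁴)/(8·30.0³·20) = 9.3143 N/mm
Parallel: k_eq = 2.075 + 9.3143 = 11.389 N/mm
F = k_eq·δ = 11.389·47 = 535.3 N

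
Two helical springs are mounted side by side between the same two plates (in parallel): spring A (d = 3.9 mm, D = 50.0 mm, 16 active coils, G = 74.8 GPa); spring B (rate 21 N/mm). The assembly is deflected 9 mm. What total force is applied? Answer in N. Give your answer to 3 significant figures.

k_A = Gd⁴/(8D³N_a) = (74.8×10³)(3.9⁴)/(8·50.0³·16) = 1.0815 N/mm
Parallel: k_eq = 1.0815 + 21 = 22.082 N/mm
F = k_eq·δ = 22.082·9 = 198.73 N

199 N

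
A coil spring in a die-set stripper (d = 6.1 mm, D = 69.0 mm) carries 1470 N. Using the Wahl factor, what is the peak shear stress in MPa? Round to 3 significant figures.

Spring index C = D/d = 69.0/6.1 = 11.3115
K_W = (4C−1)/(4C−4) + 0.615/C = 44.246/41.246 + 0.0544 = 1.1271
τ₀ = 8FD/(πd³) = 8·1470·69.0/(π·6.1³) = 811440/713.08 = 1137.9 MPa
τ_max = K·τ₀ = 1.1271 × 1137.9 = 1282.6 MPa

1280 MPa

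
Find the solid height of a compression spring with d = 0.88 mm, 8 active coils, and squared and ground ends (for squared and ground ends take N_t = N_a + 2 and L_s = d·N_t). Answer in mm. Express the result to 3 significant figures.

squared and ground ends: N_t = N_a + 2 = 8 + 2 = 10
L_s = d·N_t = 0.88 × 10 = 8.8 mm

8.80 mm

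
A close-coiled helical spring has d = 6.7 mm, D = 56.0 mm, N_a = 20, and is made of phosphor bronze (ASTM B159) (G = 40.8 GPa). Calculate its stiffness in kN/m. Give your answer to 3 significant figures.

2.93 kN/m

k = Gd⁴/(8D³N_a) = (40.8×10³ × 6.7⁴) / (8 × 56.0³ × 20)
  = 8.22166e+07 / 2.80986e+07 = 2.926 N/mm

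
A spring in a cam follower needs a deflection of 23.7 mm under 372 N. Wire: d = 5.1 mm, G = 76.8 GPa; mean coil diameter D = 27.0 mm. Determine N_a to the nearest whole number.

21

Required rate k = F/δ = 372/23.7 = 15.696 N/mm
N_a = Gd⁴/(8D³k) = (76.8×10³ × 5.1⁴)/(8 × 27.0³ × 15.696)
    = 5.19567e+07 / 2.47159e+06 = 21.02 → 21 coils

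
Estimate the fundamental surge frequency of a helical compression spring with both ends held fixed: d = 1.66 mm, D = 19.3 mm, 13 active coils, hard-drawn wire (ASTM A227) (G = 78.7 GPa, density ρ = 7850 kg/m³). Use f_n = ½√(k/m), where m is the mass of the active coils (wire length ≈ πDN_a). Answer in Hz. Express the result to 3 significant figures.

k = Gd⁴/(8D³N_a) = (78.7×10³)(1.66⁴)/(8·19.3³·13) = 0.79929 N/mm = 799.29 N/m
Wire length L = πDN_a = π·19.3·13 = 788.23 mm
m = ρ·(πd²/4)·L = 7850 × 2.1642×10⁻⁶ m² × 0.78823 m = 0.013391 kg
f_n = ½√(k/m) = 0.5·√(799.29/0.013391) = 0.5·√(59686) = 122.15 Hz

122 Hz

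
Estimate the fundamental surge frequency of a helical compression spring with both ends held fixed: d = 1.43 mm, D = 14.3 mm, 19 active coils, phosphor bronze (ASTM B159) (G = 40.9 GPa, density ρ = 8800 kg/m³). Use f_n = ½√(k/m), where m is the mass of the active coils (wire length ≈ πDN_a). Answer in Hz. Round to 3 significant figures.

89.3 Hz

k = Gd⁴/(8D³N_a) = (40.9×10³)(1.43⁴)/(8·14.3³·19) = 0.38478 N/mm = 384.78 N/m
Wire length L = πDN_a = π·14.3·19 = 853.57 mm
m = ρ·(πd²/4)·L = 8800 × 1.6061×10⁻⁶ m² × 0.85357 m = 0.012064 kg
f_n = ½√(k/m) = 0.5·√(384.78/0.012064) = 0.5·√(31896) = 89.297 Hz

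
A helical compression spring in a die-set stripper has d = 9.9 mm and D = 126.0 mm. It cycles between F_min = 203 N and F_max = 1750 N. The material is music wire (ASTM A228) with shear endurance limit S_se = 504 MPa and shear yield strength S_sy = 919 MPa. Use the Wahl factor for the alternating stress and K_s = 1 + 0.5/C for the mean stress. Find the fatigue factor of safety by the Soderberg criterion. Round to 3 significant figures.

1.08

C = D/d = 126.0/9.9 = 12.7273; K_W = (4C−1)/(4C−4)+0.615/C = 1.1123; K_s = 1+0.5/C = 1.0393
F_a = (F_max−F_min)/2 = 773.5 N; F_m = (F_max+F_min)/2 = 976.5 N
τ_a = K_W·8F_aD/(πd³) = 1.1123 × 255.78 = 284.5 MPa
τ_m = K_s·8F_mD/(πd³) = 1.0393 × 322.91 = 335.59 MPa
Soderberg: 1/n_f = τ_a/S_se + τ_m/S_sy = 284.5/504 + 335.59/919 = 0.56448 + 0.36517 = 0.92965
n_f = 1/0.92965 = 1.076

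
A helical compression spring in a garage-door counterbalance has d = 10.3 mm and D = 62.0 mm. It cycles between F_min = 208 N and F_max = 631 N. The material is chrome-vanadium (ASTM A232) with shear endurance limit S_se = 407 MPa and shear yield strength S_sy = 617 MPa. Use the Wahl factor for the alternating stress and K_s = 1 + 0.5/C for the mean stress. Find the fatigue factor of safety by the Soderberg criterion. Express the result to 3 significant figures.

4.99

C = D/d = 62.0/10.3 = 6.0194; K_W = (4C−1)/(4C−4)+0.615/C = 1.2516; K_s = 1+0.5/C = 1.0831
F_a = (F_max−F_min)/2 = 211.5 N; F_m = (F_max+F_min)/2 = 419.5 N
τ_a = K_W·8F_aD/(πd³) = 1.2516 × 30.558 = 38.247 MPa
τ_m = K_s·8F_mD/(πd³) = 1.0831 × 60.611 = 65.646 MPa
Soderberg: 1/n_f = τ_a/S_se + τ_m/S_sy = 38.247/407 + 65.646/617 = 0.09397 + 0.10640 = 0.20037
n_f = 1/0.20037 = 4.991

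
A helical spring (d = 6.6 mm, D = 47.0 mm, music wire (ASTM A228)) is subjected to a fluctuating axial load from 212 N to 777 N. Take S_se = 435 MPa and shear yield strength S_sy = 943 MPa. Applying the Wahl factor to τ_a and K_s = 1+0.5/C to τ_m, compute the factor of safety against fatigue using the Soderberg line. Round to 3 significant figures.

1.78

C = D/d = 47.0/6.6 = 7.1212; K_W = (4C−1)/(4C−4)+0.615/C = 1.2089; K_s = 1+0.5/C = 1.0702
F_a = (F_max−F_min)/2 = 282.5 N; F_m = (F_max+F_min)/2 = 494.5 N
τ_a = K_W·8F_aD/(πd³) = 1.2089 × 117.6 = 142.17 MPa
τ_m = K_s·8F_mD/(πd³) = 1.0702 × 205.86 = 220.31 MPa
Soderberg: 1/n_f = τ_a/S_se + τ_m/S_sy = 142.17/435 + 220.31/943 = 0.32683 + 0.23363 = 0.56046
n_f = 1/0.56046 = 1.784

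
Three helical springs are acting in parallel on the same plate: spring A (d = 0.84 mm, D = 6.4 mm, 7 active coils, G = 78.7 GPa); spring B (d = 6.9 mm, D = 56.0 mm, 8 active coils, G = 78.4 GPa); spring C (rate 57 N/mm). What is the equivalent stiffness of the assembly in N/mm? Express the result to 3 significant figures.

75.5 N/mm

k_A = Gd⁴/(8D³N_a) = (78.7×10³)(0.84⁴)/(8·6.4³·7) = 2.6691 N/mm
k_B = Gd⁴/(8D³N_a) = (78.4×10³)(6.9⁴)/(8·56.0³·8) = 15.811 N/mm
Parallel: k_eq = 2.6691 + 15.811 + 57 = 75.48 N/mm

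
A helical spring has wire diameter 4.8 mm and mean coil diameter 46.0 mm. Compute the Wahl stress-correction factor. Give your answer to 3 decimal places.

C = D/d = 46.0/4.8 = 9.5833
K_W = (4C−1)/(4C−4) + 0.615/C = 37.333/34.333 + 0.0642 = 1.1516

1.152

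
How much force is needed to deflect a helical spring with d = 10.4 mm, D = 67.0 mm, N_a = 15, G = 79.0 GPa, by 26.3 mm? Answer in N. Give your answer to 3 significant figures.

673 N

k = Gd⁴/(8D³N_a) = (79.0×10³)(10.4⁴)/(8·67.0³·15) = 25.607 N/mm
F = k·δ = 25.607 × 26.3 = 673.46 N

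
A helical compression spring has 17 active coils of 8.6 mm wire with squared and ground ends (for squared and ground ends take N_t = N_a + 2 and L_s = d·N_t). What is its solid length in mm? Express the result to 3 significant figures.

squared and ground ends: N_t = N_a + 2 = 17 + 2 = 19
L_s = d·N_t = 8.6 × 19 = 163.4 mm

163 mm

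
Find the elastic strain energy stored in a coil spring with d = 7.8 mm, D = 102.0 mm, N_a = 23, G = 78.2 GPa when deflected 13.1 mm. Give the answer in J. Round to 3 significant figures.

k = Gd⁴/(8D³N_a) = (78.2×10³)(7.8⁴)/(8·102.0³·23) = 1.4824 N/mm
U = ½kδ² = 0.5 × 1.4824 × 13.1² = 127.2 N·mm = 0.1272 J

0.127 J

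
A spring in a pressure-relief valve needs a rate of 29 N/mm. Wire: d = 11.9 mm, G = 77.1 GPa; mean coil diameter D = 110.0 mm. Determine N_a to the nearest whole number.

5

N_a = Gd⁴/(8D³k) = (77.1×10³ × 11.9⁴)/(8 × 110.0³ × 29)
    = 1.54612e+09 / 3.08792e+08 = 5.007 → 5 coils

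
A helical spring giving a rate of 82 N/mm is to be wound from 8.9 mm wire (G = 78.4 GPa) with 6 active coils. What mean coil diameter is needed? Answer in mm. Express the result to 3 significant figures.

D = (Gd⁴/(8N_a·k))^(1/3) = (78.4×10³·8.9⁴/(8·6·82))^(1/3)
  = (124974)^(1/3) = 49.9966 mm

50.0 mm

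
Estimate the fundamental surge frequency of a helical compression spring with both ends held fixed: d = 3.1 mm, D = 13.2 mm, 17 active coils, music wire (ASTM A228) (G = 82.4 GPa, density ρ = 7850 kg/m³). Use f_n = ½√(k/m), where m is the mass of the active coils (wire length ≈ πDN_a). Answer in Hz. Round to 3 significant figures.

k = Gd⁴/(8D³N_a) = (82.4×10³)(3.1⁴)/(8·13.2³·17) = 24.328 N/mm = 24328 N/m
Wire length L = πDN_a = π·13.2·17 = 704.97 mm
m = ρ·(πd²/4)·L = 7850 × 7.5477×10⁻⁶ m² × 0.70497 m = 0.041769 kg
f_n = ½√(k/m) = 0.5·√(24328/0.041769) = 0.5·√(5.8245e+05) = 381.59 Hz

382 Hz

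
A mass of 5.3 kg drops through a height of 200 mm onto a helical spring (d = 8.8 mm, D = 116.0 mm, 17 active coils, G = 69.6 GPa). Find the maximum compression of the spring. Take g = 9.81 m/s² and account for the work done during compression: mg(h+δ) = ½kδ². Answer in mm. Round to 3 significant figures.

133 mm

k = Gd⁴/(8D³N_a) = (69.6×10³)(8.8⁴)/(8·116.0³·17) = 1.9662 N/mm
W = mg = 5.3 × 9.81 = 51.993 N
½kδ² − Wδ − Wh = 0 → δ = (W + √(W² + 2kWh))/k
δ = (51.993 + √(2703.3 + 40891.4))/1.9662 = (51.993 + 208.79)/1.9662 = 132.63 mm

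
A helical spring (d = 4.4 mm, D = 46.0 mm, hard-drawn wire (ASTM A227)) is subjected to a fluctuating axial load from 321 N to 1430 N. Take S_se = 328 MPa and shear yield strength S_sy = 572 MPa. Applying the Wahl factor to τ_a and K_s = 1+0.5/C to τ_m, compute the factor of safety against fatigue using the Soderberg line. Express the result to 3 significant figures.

C = D/d = 46.0/4.4 = 10.4545; K_W = (4C−1)/(4C−4)+0.615/C = 1.1382; K_s = 1+0.5/C = 1.0478
F_a = (F_max−F_min)/2 = 554.5 N; F_m = (F_max+F_min)/2 = 875.5 N
τ_a = K_W·8F_aD/(πd³) = 1.1382 × 762.5 = 867.84 MPa
τ_m = K_s·8F_mD/(πd³) = 1.0478 × 1203.9 = 1261.5 MPa
Soderberg: 1/n_f = τ_a/S_se + τ_m/S_sy = 867.84/328 + 1261.5/572 = 2.64587 + 2.20541 = 4.8513
n_f = 1/4.8513 = 0.2061

0.206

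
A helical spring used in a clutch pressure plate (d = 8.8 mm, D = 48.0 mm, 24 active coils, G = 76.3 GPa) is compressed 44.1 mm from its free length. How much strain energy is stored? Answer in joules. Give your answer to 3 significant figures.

k = Gd⁴/(8D³N_a) = (76.3×10³)(8.8⁴)/(8·48.0³·24) = 21.549 N/mm
U = ½kδ² = 0.5 × 21.549 × 44.1² = 20955 N·mm = 20.955 J

21.0 J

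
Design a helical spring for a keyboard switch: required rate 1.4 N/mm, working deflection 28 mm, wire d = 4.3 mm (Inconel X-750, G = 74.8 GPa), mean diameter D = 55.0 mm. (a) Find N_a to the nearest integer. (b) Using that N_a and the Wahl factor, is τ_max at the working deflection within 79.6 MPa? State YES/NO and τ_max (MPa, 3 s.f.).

(a) 14 coils; (b) YES, τ_max = 75.3 MPa

N_a = Gd⁴/(8D³k) = (74.8×10³)(4.3⁴)/(8·55.0³·1.4) = 13.72 → N_a = 14
Actual rate k = Gd⁴/(8D³·14) = 1.3724 N/mm
Working load F = kδ = 1.3724·28 = 38.426 N
C = 55.0/4.3 = 12.7907; K_W = (4C−1)/(4C−4)+0.615/C = 1.1117
τ_max = K_W·8FD/(πd³) = 1.1117·67.69 = 75.25 MPa
τ_max ≤ 79.6 MPa → acceptable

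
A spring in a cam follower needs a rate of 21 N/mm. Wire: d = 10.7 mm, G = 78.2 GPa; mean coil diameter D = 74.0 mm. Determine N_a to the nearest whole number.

N_a = Gd⁴/(8D³k) = (78.2×10³ × 10.7⁴)/(8 × 74.0³ × 21)
    = 1.02504e+09 / 6.80776e+07 = 15.06 → 15 coils

15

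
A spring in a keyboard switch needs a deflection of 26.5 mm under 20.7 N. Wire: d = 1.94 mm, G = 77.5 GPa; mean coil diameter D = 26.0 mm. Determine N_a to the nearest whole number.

10

Required rate k = F/δ = 20.7/26.5 = 0.78113 N/mm
N_a = Gd⁴/(8D³k) = (77.5×10³ × 1.94⁴)/(8 × 26.0³ × 0.78113)
    = 1.09776e+06 / 109833 = 9.995 → 10 coils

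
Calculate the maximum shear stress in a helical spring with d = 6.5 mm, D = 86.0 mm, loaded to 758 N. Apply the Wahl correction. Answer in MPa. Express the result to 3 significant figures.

Spring index C = D/d = 86.0/6.5 = 13.2308
K_W = (4C−1)/(4C−4) + 0.615/C = 51.923/48.923 + 0.0465 = 1.1078
τ₀ = 8FD/(πd³) = 8·758·86.0/(π·6.5³) = 521504/862.76 = 604.46 MPa
τ_max = K·τ₀ = 1.1078 × 604.46 = 669.62 MPa

670 MPa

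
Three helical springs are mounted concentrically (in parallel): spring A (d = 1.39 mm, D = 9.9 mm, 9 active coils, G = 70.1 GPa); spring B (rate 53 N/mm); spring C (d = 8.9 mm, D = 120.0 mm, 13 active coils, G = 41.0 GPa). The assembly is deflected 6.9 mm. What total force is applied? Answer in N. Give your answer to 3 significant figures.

k_A = Gd⁴/(8D³N_a) = (70.1×10³)(1.39⁴)/(8·9.9³·9) = 3.7458 N/mm
k_C = Gd⁴/(8D³N_a) = (41.0×10³)(8.9⁴)/(8·120.0³·13) = 1.4314 N/mm
Parallel: k_eq = 3.7458 + 53 + 1.4314 = 58.177 N/mm
F = k_eq·δ = 58.177·6.9 = 401.42 N

401 N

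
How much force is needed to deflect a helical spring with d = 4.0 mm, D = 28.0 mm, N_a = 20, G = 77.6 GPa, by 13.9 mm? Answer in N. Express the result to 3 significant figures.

78.6 N

k = Gd⁴/(8D³N_a) = (77.6×10³)(4.0⁴)/(8·28.0³·20) = 5.656 N/mm
F = k·δ = 5.656 × 13.9 = 78.618 N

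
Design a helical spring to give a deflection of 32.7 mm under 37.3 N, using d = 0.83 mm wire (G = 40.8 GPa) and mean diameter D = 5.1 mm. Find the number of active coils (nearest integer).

Required rate k = F/δ = 37.3/32.7 = 1.1407 N/mm
N_a = Gd⁴/(8D³k) = (40.8×10³ × 0.83⁴)/(8 × 5.1³ × 1.1407)
    = 19363 / 1210.49 = 16 → 16 coils

16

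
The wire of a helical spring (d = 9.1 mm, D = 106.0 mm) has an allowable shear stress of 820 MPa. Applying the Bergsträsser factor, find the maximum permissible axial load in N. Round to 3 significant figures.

C = D/d = 106.0/9.1 = 11.6484
K_B = (4C+2)/(4C−3) = 48.593/43.593 = 1.1147
τ_max = K·8FD/(πd³) → F_max = τ_allow·πd³/(8DK)
F_max = 820·π·9.1³/(8·106.0·1.1147) = 1.9413e+06/945.26 = 2053.7 N

2050 N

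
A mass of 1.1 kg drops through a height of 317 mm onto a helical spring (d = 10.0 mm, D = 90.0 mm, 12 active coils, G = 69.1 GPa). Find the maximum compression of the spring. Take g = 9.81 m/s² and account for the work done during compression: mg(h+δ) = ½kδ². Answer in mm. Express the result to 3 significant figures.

27.4 mm

k = Gd⁴/(8D³N_a) = (69.1×10³)(10.0⁴)/(8·90.0³·12) = 9.8737 N/mm
W = mg = 1.1 × 9.81 = 10.791 N
½kδ² − Wδ − Wh = 0 → δ = (W + √(W² + 2kWh))/k
δ = (10.791 + √(116.45 + 67550.8))/9.8737 = (10.791 + 260.13)/9.8737 = 27.439 mm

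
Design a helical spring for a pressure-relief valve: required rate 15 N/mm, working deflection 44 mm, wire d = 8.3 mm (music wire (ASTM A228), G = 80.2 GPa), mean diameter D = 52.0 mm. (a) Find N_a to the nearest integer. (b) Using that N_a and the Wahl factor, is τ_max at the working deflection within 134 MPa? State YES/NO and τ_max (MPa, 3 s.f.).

(a) 23 coils; (b) NO, τ_max = 186 MPa

N_a = Gd⁴/(8D³k) = (80.2×10³)(8.3⁴)/(8·52.0³·15) = 22.56 → N_a = 23
Actual rate k = Gd⁴/(8D³·23) = 14.712 N/mm
Working load F = kδ = 14.712·44 = 647.31 N
C = 52.0/8.3 = 6.2651; K_W = (4C−1)/(4C−4)+0.615/C = 1.2406
τ_max = K_W·8FD/(πd³) = 1.2406·149.91 = 185.98 MPa
τ_max > 134 MPa → exceeds allowable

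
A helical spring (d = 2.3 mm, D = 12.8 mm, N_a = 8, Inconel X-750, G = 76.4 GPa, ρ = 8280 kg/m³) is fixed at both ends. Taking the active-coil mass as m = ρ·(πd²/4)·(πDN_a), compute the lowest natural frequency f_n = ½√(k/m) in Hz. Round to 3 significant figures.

k = Gd⁴/(8D³N_a) = (76.4×10³)(2.3⁴)/(8·12.8³·8) = 15.929 N/mm = 15929 N/m
Wire length L = πDN_a = π·12.8·8 = 321.7 mm
m = ρ·(πd²/4)·L = 8280 × 4.1548×10⁻⁶ m² × 0.3217 m = 0.011067 kg
f_n = ½√(k/m) = 0.5·√(15929/0.011067) = 0.5·√(1.4394e+06) = 599.87 Hz

600 Hz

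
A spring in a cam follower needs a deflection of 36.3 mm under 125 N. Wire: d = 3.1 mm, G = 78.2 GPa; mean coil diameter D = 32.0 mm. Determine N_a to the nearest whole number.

Required rate k = F/δ = 125/36.3 = 3.4435 N/mm
N_a = Gd⁴/(8D³k) = (78.2×10³ × 3.1⁴)/(8 × 32.0³ × 3.4435)
    = 7.22193e+06 / 902700 = 8 → 8 coils

8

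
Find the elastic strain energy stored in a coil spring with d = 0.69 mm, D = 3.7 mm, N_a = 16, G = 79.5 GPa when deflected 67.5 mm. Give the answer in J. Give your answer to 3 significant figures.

k = Gd⁴/(8D³N_a) = (79.5×10³)(0.69⁴)/(8·3.7³·16) = 2.7794 N/mm
U = ½kδ² = 0.5 × 2.7794 × 67.5² = 6331.8 N·mm = 6.3318 J

6.33 J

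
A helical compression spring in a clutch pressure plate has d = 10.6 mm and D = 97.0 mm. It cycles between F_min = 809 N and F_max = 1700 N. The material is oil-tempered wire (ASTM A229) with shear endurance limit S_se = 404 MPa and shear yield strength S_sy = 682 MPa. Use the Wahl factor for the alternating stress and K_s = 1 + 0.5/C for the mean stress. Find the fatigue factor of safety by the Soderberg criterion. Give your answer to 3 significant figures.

1.50

C = D/d = 97.0/10.6 = 9.1509; K_W = (4C−1)/(4C−4)+0.615/C = 1.1592; K_s = 1+0.5/C = 1.0546
F_a = (F_max−F_min)/2 = 445.5 N; F_m = (F_max+F_min)/2 = 1254.5 N
τ_a = K_W·8F_aD/(πd³) = 1.1592 × 92.394 = 107.1 MPa
τ_m = K_s·8F_mD/(πd³) = 1.0546 × 260.17 = 274.39 MPa
Soderberg: 1/n_f = τ_a/S_se + τ_m/S_sy = 107.1/404 + 274.39/682 = 0.26511 + 0.40233 = 0.66744
n_f = 1/0.66744 = 1.498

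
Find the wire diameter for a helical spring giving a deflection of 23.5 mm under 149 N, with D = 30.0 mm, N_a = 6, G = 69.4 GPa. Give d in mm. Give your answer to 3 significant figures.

3.30 mm

Required rate k = F/δ = 149/23.5 = 6.3404 N/mm
d = (8D³N_a·k / G)^(1/4) = (8·30.0³·6·6.3404 / (69.4×10³))^0.25
  = (118.4)^0.25 = 3.2987 mm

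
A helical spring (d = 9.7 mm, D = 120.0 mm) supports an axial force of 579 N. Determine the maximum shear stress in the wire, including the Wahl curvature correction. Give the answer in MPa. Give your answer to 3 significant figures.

Spring index C = D/d = 120.0/9.7 = 12.3711
K_W = (4C−1)/(4C−4) + 0.615/C = 48.485/45.485 + 0.0497 = 1.1157
τ₀ = 8FD/(πd³) = 8·579·120.0/(π·9.7³) = 555840/2867.2 = 193.86 MPa
τ_max = K·τ₀ = 1.1157 × 193.86 = 216.28 MPa

216 MPa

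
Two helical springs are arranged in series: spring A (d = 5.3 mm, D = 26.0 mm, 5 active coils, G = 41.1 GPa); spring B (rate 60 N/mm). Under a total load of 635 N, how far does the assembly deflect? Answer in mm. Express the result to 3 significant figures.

k_A = Gd⁴/(8D³N_a) = (41.1×10³)(5.3⁴)/(8·26.0³·5) = 46.128 N/mm
Series: 1/k_eq = 1/46.128 + 1/60 = 0.038345; k_eq = 26.079 N/mm
δ = F/k_eq = 635/26.079 = 24.349 mm

24.3 mm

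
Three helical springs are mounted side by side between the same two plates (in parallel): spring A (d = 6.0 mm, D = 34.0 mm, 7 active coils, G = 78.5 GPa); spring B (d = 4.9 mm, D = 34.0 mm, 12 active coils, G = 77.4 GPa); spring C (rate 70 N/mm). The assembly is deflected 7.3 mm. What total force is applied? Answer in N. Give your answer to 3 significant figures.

k_A = Gd⁴/(8D³N_a) = (78.5×10³)(6.0⁴)/(8·34.0³·7) = 46.222 N/mm
k_B = Gd⁴/(8D³N_a) = (77.4×10³)(4.9⁴)/(8·34.0³·12) = 11.825 N/mm
Parallel: k_eq = 46.222 + 11.825 + 70 = 128.05 N/mm
F = k_eq·δ = 128.05·7.3 = 934.75 N

935 N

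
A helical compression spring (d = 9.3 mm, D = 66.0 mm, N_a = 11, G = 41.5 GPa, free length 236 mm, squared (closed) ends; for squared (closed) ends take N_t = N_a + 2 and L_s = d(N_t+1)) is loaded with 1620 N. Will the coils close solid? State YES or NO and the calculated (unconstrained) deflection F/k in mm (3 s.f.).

k = Gd⁴/(8D³N_a) = (41.5×10³)(9.3⁴)/(8·66.0³·11) = 12.271 N/mm
N_t = 13; L_s = 9.3·14 = 130.2 mm; δ_solid = L₀ − L_s = 236 − 130.2 = 105.8 mm
δ = F/k = 1620/12.271 = 132.02 mm
δ ≥ δ_solid → spring goes solid

YES, δ = 132 mm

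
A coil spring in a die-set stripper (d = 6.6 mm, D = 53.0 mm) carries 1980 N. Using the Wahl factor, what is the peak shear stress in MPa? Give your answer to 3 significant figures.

Spring index C = D/d = 53.0/6.6 = 8.0303
K_W = (4C−1)/(4C−4) + 0.615/C = 31.121/28.121 + 0.0766 = 1.1833
τ₀ = 8FD/(πd³) = 8·1980·53.0/(π·6.6³) = 839520/903.2 = 929.5 MPa
τ_max = K·τ₀ = 1.1833 × 929.5 = 1099.8 MPa

1100 MPa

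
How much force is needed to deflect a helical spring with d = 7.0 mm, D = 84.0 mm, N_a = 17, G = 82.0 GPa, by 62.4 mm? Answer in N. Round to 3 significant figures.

152 N

k = Gd⁴/(8D³N_a) = (82.0×10³)(7.0⁴)/(8·84.0³·17) = 2.4425 N/mm
F = k·δ = 2.4425 × 62.4 = 152.41 N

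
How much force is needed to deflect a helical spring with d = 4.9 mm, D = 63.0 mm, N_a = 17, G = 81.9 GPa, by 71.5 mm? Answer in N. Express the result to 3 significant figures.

99.3 N

k = Gd⁴/(8D³N_a) = (81.9×10³)(4.9⁴)/(8·63.0³·17) = 1.3884 N/mm
F = k·δ = 1.3884 × 71.5 = 99.269 N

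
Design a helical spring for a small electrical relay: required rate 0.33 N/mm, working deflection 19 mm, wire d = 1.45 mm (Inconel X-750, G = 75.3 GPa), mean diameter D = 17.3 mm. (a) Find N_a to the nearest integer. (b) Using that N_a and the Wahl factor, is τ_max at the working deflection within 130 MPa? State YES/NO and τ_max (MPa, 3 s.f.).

(a) 24 coils; (b) YES, τ_max = 103 MPa

N_a = Gd⁴/(8D³k) = (75.3×10³)(1.45⁴)/(8·17.3³·0.33) = 24.35 → N_a = 24
Actual rate k = Gd⁴/(8D³·24) = 0.33483 N/mm
Working load F = kδ = 0.33483·19 = 6.3618 N
C = 17.3/1.45 = 11.9310; K_W = (4C−1)/(4C−4)+0.615/C = 1.1202
τ_max = K_W·8FD/(πd³) = 1.1202·91.931 = 102.98 MPa
τ_max ≤ 130 MPa → acceptable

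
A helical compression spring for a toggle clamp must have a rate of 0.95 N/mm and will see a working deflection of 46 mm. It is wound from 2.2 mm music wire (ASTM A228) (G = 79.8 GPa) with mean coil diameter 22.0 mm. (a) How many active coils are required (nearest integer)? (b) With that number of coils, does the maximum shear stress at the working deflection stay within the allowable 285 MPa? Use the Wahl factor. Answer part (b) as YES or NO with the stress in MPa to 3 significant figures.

(a) 23 coils; (b) YES, τ_max = 264 MPa

N_a = Gd⁴/(8D³k) = (79.8×10³)(2.2⁴)/(8·22.0³·0.95) = 23.1 → N_a = 23
Actual rate k = Gd⁴/(8D³·23) = 0.95413 N/mm
Working load F = kδ = 0.95413·46 = 43.89 N
C = 22.0/2.2 = 10.0000; K_W = (4C−1)/(4C−4)+0.615/C = 1.1448
τ_max = K_W·8FD/(πd³) = 1.1448·230.92 = 264.36 MPa
τ_max ≤ 285 MPa → acceptable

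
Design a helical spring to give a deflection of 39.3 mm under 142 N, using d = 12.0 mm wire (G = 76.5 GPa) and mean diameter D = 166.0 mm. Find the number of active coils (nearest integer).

Required rate k = F/δ = 142/39.3 = 3.6132 N/mm
N_a = Gd⁴/(8D³k) = (76.5×10³ × 12.0⁴)/(8 × 166.0³ × 3.6132)
    = 1.5863e+09 / 1.32224e+08 = 12 → 12 coils

12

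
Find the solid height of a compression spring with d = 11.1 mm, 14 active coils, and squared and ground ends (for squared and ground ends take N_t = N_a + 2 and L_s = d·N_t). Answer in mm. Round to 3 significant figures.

squared and ground ends: N_t = N_a + 2 = 14 + 2 = 16
L_s = d·N_t = 11.1 × 16 = 177.6 mm

178 mm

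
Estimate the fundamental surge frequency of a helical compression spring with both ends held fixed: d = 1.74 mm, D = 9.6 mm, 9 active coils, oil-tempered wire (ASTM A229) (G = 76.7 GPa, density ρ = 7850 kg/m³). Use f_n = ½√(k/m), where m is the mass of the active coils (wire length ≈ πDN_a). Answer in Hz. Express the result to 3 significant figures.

738 Hz

k = Gd⁴/(8D³N_a) = (76.7×10³)(1.74⁴)/(8·9.6³·9) = 11.037 N/mm = 11037 N/m
Wire length L = πDN_a = π·9.6·9 = 271.43 mm
m = ρ·(πd²/4)·L = 7850 × 2.3779×10⁻⁶ m² × 0.27143 m = 0.0050667 kg
f_n = ½√(k/m) = 0.5·√(11037/0.0050667) = 0.5·√(2.1783e+06) = 737.96 Hz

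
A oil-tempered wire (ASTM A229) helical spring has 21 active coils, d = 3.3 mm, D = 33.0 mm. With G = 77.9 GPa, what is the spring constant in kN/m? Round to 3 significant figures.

k = Gd⁴/(8D³N_a) = (77.9×10³ × 3.3⁴) / (8 × 33.0³ × 21)
  = 9.23832e+06 / 6.03742e+06 = 1.5302 N/mm

1.53 kN/m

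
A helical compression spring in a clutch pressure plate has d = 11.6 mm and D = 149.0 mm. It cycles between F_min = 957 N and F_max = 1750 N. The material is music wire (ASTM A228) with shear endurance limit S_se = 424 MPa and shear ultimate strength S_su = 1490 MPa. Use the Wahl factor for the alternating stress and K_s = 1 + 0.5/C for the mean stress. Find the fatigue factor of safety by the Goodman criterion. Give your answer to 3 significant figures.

2.07

C = D/d = 149.0/11.6 = 12.8448; K_W = (4C−1)/(4C−4)+0.615/C = 1.1112; K_s = 1+0.5/C = 1.0389
F_a = (F_max−F_min)/2 = 396.5 N; F_m = (F_max+F_min)/2 = 1353.5 N
τ_a = K_W·8F_aD/(πd³) = 1.1112 × 96.382 = 107.1 MPa
τ_m = K_s·8F_mD/(πd³) = 1.0389 × 329.01 = 341.82 MPa
Goodman: 1/n_f = τ_a/S_se + τ_m/S_su = 107.1/424 + 341.82/1490 = 0.25259 + 0.22941 = 0.482
n_f = 1/0.482 = 2.075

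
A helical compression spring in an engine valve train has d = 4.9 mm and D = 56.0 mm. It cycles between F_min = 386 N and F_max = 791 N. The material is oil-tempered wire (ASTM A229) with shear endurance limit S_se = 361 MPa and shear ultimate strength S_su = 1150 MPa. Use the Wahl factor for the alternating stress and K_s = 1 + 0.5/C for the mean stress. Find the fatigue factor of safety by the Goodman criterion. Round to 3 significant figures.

0.708

C = D/d = 56.0/4.9 = 11.4286; K_W = (4C−1)/(4C−4)+0.615/C = 1.1257; K_s = 1+0.5/C = 1.0437
F_a = (F_max−F_min)/2 = 202.5 N; F_m = (F_max+F_min)/2 = 588.5 N
τ_a = K_W·8F_aD/(πd³) = 1.1257 × 245.45 = 276.31 MPa
τ_m = K_s·8F_mD/(πd³) = 1.0437 × 713.32 = 744.53 MPa
Goodman: 1/n_f = τ_a/S_se + τ_m/S_su = 276.31/361 + 744.53/1150 = 0.76541 + 0.64742 = 1.4128
n_f = 1/1.4128 = 0.7078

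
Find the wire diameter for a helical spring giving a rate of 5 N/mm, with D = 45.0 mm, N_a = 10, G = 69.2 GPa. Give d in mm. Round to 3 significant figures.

4.79 mm

d = (8D³N_a·k / G)^(1/4) = (8·45.0³·10·5 / (69.2×10³))^0.25
  = (526.73)^0.25 = 4.7907 mm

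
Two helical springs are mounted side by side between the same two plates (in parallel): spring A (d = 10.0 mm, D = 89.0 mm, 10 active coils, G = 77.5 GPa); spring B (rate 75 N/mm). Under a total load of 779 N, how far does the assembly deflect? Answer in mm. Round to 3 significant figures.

k_A = Gd⁴/(8D³N_a) = (77.5×10³)(10.0⁴)/(8·89.0³·10) = 13.742 N/mm
Parallel: k_eq = 13.742 + 75 = 88.742 N/mm
δ = F/k_eq = 779/88.742 = 8.7783 mm

8.78 mm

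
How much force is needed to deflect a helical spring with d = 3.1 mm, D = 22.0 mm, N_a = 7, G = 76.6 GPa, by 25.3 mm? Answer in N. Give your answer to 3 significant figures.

300 N

k = Gd⁴/(8D³N_a) = (76.6×10³)(3.1⁴)/(8·22.0³·7) = 11.864 N/mm
F = k·δ = 11.864 × 25.3 = 300.15 N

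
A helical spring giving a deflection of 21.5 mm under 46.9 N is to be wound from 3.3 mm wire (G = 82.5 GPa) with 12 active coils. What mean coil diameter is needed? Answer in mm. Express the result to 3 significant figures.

Required rate k = F/δ = 46.9/21.5 = 2.1814 N/mm
D = (Gd⁴/(8N_a·k))^(1/3) = (82.5×10³·3.3⁴/(8·12·2.1814))^(1/3)
  = (46720.1)^(1/3) = 36.0165 mm

36.0 mm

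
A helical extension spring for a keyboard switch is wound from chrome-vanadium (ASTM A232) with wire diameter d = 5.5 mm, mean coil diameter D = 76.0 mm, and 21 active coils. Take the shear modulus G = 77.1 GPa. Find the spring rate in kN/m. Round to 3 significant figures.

0.957 kN/m

k = Gd⁴/(8D³N_a) = (77.1×10³ × 5.5⁴) / (8 × 76.0³ × 21)
  = 7.05513e+07 / 7.3748e+07 = 0.95665 N/mm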